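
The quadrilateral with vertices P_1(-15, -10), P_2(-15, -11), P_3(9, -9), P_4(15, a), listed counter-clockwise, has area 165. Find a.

4

Write out the shoelace sum; only the two edges meeting at P_4 involve a:
2·Area = [(9·a − 15·(-9)) + (15·(-10) − (-15)·a)] + 249
       = 24·a + 234 = 330
⇒ a = 4.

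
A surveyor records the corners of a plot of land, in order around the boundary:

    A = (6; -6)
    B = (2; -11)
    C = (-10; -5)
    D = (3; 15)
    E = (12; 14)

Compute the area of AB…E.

301.5

Σ = (-54) + (-120) + (-135) + (-138) + (-156) = -603
Area = |Σ|/2 = 301.5.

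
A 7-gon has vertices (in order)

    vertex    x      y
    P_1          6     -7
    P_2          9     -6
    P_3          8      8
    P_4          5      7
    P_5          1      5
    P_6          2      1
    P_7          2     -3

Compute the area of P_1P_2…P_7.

84

Σ = (27) + (120) + (16) + (18) + (-9) + (-8) + (4) = 168
Area = |Σ|/2 = 84.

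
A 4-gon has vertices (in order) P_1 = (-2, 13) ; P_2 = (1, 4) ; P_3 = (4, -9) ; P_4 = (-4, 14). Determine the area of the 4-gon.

25

Apply the shoelace formula: 2A = Σ (x_i·y_{i+1} − x_{i+1}·y_i), indices taken mod 4.
P_1→P_2: (-2)(4) − (1)(13) = -21
P_2→P_3: (1)(-9) − (4)(4) = -25
P_3→P_4: (4)(14) − (-4)(-9) = 20
P_4→P_1: (-4)(13) − (-2)(14) = -24
Σ = -50
Area = |Σ|/2 = 25.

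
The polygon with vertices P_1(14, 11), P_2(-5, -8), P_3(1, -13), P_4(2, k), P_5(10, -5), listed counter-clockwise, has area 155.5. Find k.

The doubled signed area Σ (x_i y_{i+1} − x_{i+1} y_i) is linear in k.
With k=0 it equals 212; the coefficient of k is -9 (from the two edges through P_4).
So -9·k + 212 = 2·155.5 = 311 ⇒ k = -11.

-11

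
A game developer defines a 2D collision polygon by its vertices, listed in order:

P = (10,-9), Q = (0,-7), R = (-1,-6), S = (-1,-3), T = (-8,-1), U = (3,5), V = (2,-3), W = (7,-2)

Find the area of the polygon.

92.5

Apply the shoelace formula: 2A = Σ (x_i·y_{i+1} − x_{i+1}·y_i), indices taken mod 8.
Σ = (-70) + (-7) + (-3) + (-23) + (-37) + (-19) + (17) + (-43) = -185
Area = |Σ|/2 = 92.5.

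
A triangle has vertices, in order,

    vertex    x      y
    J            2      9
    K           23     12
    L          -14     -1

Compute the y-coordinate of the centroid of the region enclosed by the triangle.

Apply Gauss's area formula. First the cross-terms c_i = x_i·y_{i+1} − x_{i+1}·y_i:
  -183, 145, -124  ⇒  2A = -162, A = -81.
Then Σ (y_i + y_{i+1})·c_i = -3240, so ȳ = -3240 / (6·(-81)) = 20/3.

20/3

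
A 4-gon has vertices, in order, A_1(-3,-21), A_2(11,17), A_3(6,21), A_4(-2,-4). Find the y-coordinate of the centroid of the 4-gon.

178/51

Apply the shoelace formula. First the cross-terms c_i = x_i·y_{i+1} − x_{i+1}·y_i:
  180, 129, 18, 30  ⇒  2A = 357, A = 178.5.
Then Σ (y_i + y_{i+1})·c_i = 3738, so ȳ = 3738 / (6·178.5) = 178/51.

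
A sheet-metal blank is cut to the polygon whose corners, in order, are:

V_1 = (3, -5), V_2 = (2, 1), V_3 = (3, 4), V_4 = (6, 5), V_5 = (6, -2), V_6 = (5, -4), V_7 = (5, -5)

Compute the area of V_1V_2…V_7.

Apply Gauss's area formula: 2A = Σ (x_i·y_{i+1} − x_{i+1}·y_i), indices taken mod 7.
Σ = (13) + (5) + (-9) + (-42) + (-14) + (-5) + (-10) = -62
Area = |Σ|/2 = 31.

31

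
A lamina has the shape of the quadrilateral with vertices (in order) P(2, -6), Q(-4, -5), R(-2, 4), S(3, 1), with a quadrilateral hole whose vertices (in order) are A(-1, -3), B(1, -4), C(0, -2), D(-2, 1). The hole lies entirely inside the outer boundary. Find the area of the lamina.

Outer boundary:
Apply the shoelace formula: 2A = Σ (x_i·y_{i+1} − x_{i+1}·y_i), indices taken mod 4.
P→Q: (2)(-5) − (-4)(-6) = -34
Q→R: (-4)(4) − (-2)(-5) = -26
R→S: (-2)(1) − (3)(4) = -14
S→P: (3)(-6) − (2)(1) = -20
Σ = -94
Area = |Σ|/2 = 47.
Hole:
Apply the shoelace formula: 2A = Σ (x_i·y_{i+1} − x_{i+1}·y_i), indices taken mod 4.
A→B: (-1)(-4) − (1)(-3) = 7
B→C: (1)(-2) − (0)(-4) = -2
C→D: (0)(1) − (-2)(-2) = -4
D→A: (-2)(-3) − (-1)(1) = 7
Σ = 8
Area = |Σ|/2 = 4.
Net area = 47 − 4 = 43.

43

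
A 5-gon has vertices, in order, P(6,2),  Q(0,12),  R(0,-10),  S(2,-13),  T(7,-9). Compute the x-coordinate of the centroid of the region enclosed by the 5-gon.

671/233

Apply the shoelace formula. First the cross-terms c_i = x_i·y_{i+1} − x_{i+1}·y_i:
  72, 0, 20, 73, 68  ⇒  2A = 233, A = 116.5.
Then Σ (x_i + x_{i+1})·c_i = 2013, so x̄ = 2013 / (6·116.5) = 671/233.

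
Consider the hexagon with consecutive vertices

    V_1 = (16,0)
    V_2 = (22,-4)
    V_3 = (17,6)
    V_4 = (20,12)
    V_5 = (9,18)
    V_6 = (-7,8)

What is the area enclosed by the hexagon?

271

Apply the surveyor's formula: 2A = Σ (x_i·y_{i+1} − x_{i+1}·y_i), indices taken mod 6.
V_1→V_2: (16)(-4) − (22)(0) = -64
V_2→V_3: (22)(6) − (17)(-4) = 200
V_3→V_4: (17)(12) − (20)(6) = 84
V_4→V_5: (20)(18) − (9)(12) = 252
V_5→V_6: (9)(8) − (-7)(18) = 198
V_6→V_1: (-7)(0) − (16)(8) = -128
Σ = 542
Area = |Σ|/2 = 271.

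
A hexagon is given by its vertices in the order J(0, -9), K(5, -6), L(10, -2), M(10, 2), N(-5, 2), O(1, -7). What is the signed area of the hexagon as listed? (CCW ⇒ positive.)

Σ = (45) + (50) + (40) + (30) + (33) + (-9) = 189
Signed area = Σ/2 = 94.5 (positive ⇒ counter-clockwise traversal).

94.5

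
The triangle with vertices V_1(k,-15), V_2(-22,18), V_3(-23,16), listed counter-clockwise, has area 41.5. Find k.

3

Write out the shoelace sum; only the two edges meeting at V_1 involve k:
2·Area = [((-23)·(-15) − k·16) + (k·18 − (-22)·(-15))] + 62
       = 2·k + 77 = 83
⇒ k = 3.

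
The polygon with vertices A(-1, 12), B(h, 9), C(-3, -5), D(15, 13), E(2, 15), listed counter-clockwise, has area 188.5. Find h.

-5

The doubled signed area Σ (x_i y_{i+1} − x_{i+1} y_i) is linear in h.
With h=0 it equals 292; the coefficient of h is -17 (from the two edges through B).
So -17·h + 292 = 2·188.5 = 377 ⇒ h = -5.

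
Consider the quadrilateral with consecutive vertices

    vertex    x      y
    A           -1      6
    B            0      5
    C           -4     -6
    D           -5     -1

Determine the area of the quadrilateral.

21

Apply the shoelace formula: 2A = Σ (x_i·y_{i+1} − x_{i+1}·y_i), indices taken mod 4.
Σ = (-5) + (20) + (-26) + (-31) = -42
Area = |Σ|/2 = 21.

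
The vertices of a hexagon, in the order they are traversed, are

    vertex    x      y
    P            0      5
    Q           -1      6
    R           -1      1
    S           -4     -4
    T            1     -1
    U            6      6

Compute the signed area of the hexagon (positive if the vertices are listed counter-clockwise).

Apply the surveyor's formula: 2A = Σ (x_i·y_{i+1} − x_{i+1}·y_i), indices taken mod 6.
Σ = (5) + (5) + (8) + (8) + (12) + (30) = 68
Signed area = Σ/2 = 34 (positive ⇒ counter-clockwise traversal).

34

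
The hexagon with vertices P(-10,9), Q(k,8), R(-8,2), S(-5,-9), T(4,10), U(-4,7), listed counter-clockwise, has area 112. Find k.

Write out the shoelace sum; only the two edges meeting at Q involve k:
2·Area = [((-10)·8 − k·9) + (k·2 − (-8)·8)] + 170
       = -7·k + 154 = 224
⇒ k = -10.

-10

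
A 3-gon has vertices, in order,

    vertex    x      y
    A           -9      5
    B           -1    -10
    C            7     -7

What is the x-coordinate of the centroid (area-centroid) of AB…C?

-1

Apply the shoelace (surveyor's) formula. First the cross-terms c_i = x_i·y_{i+1} − x_{i+1}·y_i:
  95, 77, -28  ⇒  2A = 144, A = 72.
Then Σ (x_i + x_{i+1})·c_i = -432, so x̄ = -432 / (6·72) = -1.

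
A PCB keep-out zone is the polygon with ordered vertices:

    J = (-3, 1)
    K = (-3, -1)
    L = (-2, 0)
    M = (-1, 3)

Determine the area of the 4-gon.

3

Apply the shoelace formula: 2A = Σ (x_i·y_{i+1} − x_{i+1}·y_i), indices taken mod 4.
Σ = (6) + (-2) + (-6) + (8) = 6
Area = |Σ|/2 = 3.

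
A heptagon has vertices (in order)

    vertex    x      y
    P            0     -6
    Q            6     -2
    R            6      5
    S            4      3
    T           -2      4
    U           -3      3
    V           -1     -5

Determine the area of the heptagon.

64

Σ = (36) + (42) + (-2) + (22) + (6) + (18) + (6) = 128
Area = |Σ|/2 = 64.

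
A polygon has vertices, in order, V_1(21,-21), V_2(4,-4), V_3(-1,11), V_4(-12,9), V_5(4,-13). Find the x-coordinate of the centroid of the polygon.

Apply the shoelace formula. First the cross-terms c_i = x_i·y_{i+1} − x_{i+1}·y_i:
  0, 40, 123, 120, 189  ⇒  2A = 472, A = 236.
Then Σ (x_i + x_{i+1})·c_i = 2286, so x̄ = 2286 / (6·236) = 381/236.

381/236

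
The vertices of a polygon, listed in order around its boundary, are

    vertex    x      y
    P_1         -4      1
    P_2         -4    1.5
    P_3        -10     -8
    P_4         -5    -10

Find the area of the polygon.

30

Apply Gauss's area formula: 2A = Σ (x_i·y_{i+1} − x_{i+1}·y_i), indices taken mod 4.
Σ = (-2) + (47) + (60) + (-45) = 60
Area = |Σ|/2 = 30.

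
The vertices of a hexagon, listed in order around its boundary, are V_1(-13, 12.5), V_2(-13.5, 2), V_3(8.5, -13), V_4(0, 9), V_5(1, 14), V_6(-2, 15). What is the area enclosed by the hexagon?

290.875

Σ = (142.75) + (158.5) + (76.5) + (-9) + (43) + (170) = 581.75
Area = |Σ|/2 = 290.875.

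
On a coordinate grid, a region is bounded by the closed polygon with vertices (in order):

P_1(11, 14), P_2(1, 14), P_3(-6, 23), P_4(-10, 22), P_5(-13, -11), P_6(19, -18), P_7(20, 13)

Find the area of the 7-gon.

964

Apply the shoelace (surveyor's) formula: 2A = Σ (x_i·y_{i+1} − x_{i+1}·y_i), indices taken mod 7.
Cross-terms: 140, 107, 98, 396, 443, 607, 137  ⇒  Σ = 1928
Area = |Σ|/2 = 964.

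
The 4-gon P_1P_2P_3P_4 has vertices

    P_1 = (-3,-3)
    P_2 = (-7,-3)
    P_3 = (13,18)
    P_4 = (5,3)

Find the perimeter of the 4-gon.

|P_1P_2| = √((-4)² + (0)²) = √16 = 4
|P_2P_3| = √((20)² + (21)²) = √841 = 29
|P_3P_4| = √((-8)² + (-15)²) = √289 = 17
|P_4P_1| = √((-8)² + (-6)²) = √100 = 10
Perimeter = 4 + 29 + 17 + 10 = 60.

60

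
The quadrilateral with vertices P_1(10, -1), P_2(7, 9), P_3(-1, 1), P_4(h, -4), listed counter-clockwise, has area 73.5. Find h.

Write out the shoelace sum; only the two edges meeting at P_4 involve h:
2·Area = [((-1)·(-4) − h·1) + (h·(-1) − 10·(-4))] + 113
       = -2·h + 157 = 147
⇒ h = 5.

5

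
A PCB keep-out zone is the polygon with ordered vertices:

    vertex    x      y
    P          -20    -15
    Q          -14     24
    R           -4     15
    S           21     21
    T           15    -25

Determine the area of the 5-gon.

1384

Σ = (-690) + (-114) + (-399) + (-840) + (-725) = -2768
Area = |Σ|/2 = 1384.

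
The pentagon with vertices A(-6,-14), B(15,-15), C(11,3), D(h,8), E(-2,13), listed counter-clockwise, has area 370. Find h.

Write out the shoelace sum; only the two edges meeting at D involve h:
2·Area = [(11·8 − h·3) + (h·13 − (-2)·8)] + 616
       = 10·h + 720 = 740
⇒ h = 2.

2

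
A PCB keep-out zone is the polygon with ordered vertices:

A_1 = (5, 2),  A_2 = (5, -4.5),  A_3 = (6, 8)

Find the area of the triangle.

Apply Gauss's area formula: 2A = Σ (x_i·y_{i+1} − x_{i+1}·y_i), indices taken mod 3.
A_1→A_2: (5)(-4.5) − (5)(2) = -32.5
A_2→A_3: (5)(8) − (6)(-4.5) = 67
A_3→A_1: (6)(2) − (5)(8) = -28
Σ = 6.5
Area = |Σ|/2 = 3.25.

3.25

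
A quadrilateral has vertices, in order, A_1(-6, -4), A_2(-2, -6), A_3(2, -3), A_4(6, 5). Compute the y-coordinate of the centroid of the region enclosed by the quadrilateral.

-19/12

Apply the shoelace formula. First the cross-terms c_i = x_i·y_{i+1} − x_{i+1}·y_i:
  28, 18, 28, 6  ⇒  2A = 80, A = 40.
Then Σ (y_i + y_{i+1})·c_i = -380, so ȳ = -380 / (6·40) = -19/12.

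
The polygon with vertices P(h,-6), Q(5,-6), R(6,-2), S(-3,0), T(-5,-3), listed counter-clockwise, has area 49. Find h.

-3

Write out the shoelace sum; only the two edges meeting at P involve h:
2·Area = [((-5)·(-6) − h·(-3)) + (h·(-6) − 5·(-6))] + 29
       = -3·h + 89 = 98
⇒ h = -3.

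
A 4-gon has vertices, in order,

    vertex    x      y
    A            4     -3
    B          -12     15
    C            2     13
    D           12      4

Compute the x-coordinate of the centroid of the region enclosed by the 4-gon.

Apply the surveyor's formula. First the cross-terms c_i = x_i·y_{i+1} − x_{i+1}·y_i:
  24, -186, -148, -52  ⇒  2A = -362, A = -181.
Then Σ (x_i + x_{i+1})·c_i = -1236, so x̄ = -1236 / (6·(-181)) = 206/181.

206/181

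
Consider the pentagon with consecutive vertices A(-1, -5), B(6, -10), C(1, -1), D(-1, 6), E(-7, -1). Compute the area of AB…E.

63

Apply the surveyor's formula: 2A = Σ (x_i·y_{i+1} − x_{i+1}·y_i), indices taken mod 5.
A→B: (-1)(-10) − (6)(-5) = 40
B→C: (6)(-1) − (1)(-10) = 4
C→D: (1)(6) − (-1)(-1) = 5
D→E: (-1)(-1) − (-7)(6) = 43
E→A: (-7)(-5) − (-1)(-1) = 34
Σ = 126
Area = |Σ|/2 = 63.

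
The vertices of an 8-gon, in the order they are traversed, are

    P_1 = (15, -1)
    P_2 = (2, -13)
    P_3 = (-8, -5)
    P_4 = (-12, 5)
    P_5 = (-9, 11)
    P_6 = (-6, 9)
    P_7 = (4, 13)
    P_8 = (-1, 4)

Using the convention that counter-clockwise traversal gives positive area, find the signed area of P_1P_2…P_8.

Σ = (-193) + (-114) + (-100) + (-87) + (-15) + (-114) + (29) + (-59) = -653
Signed area = Σ/2 = -326.5 (negative ⇒ clockwise traversal).

-326.5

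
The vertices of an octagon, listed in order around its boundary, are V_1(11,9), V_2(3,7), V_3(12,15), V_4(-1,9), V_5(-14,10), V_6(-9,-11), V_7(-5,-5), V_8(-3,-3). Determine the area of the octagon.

Apply Gauss's area formula: 2A = Σ (x_i·y_{i+1} − x_{i+1}·y_i), indices taken mod 8.
Σ = (50) + (-39) + (123) + (116) + (244) + (-10) + (0) + (6) = 490
Area = |Σ|/2 = 245.

245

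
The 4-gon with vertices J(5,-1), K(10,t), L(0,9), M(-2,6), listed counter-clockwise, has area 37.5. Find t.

Write out the shoelace sum; only the two edges meeting at K involve t:
2·Area = [(5·t − 10·(-1)) + (10·9 − 0·t)] + -10
       = 5·t + 90 = 75
⇒ t = -3.

-3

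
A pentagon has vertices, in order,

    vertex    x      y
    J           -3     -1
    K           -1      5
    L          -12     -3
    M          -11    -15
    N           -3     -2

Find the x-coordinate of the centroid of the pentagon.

-949/126

Apply the surveyor's formula. First the cross-terms c_i = x_i·y_{i+1} − x_{i+1}·y_i:
  -16, 63, 147, -23, -3  ⇒  2A = 168, A = 84.
Then Σ (x_i + x_{i+1})·c_i = -3796, so x̄ = -3796 / (6·84) = -949/126.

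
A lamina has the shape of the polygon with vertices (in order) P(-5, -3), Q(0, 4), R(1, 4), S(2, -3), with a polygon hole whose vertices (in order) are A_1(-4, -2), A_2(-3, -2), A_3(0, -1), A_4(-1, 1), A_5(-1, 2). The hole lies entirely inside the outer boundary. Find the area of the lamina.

21.5

Outer boundary:
Apply the shoelace formula: 2A = Σ (x_i·y_{i+1} − x_{i+1}·y_i), indices taken mod 4.
Cross-terms: -20, -4, -11, -21  ⇒  Σ = -56
Area = |Σ|/2 = 28.
Hole:
Apply the shoelace (surveyor's) formula: 2A = Σ (x_i·y_{i+1} − x_{i+1}·y_i), indices taken mod 5.
A_1→A_2: (-4)(-2) − (-3)(-2) = 2
A_2→A_3: (-3)(-1) − (0)(-2) = 3
A_3→A_4: (0)(1) − (-1)(-1) = -1
A_4→A_5: (-1)(2) − (-1)(1) = -1
A_5→A_1: (-1)(-2) − (-4)(2) = 10
Σ = 13
Area = |Σ|/2 = 6.5.
Net area = 28 − 6.5 = 21.5.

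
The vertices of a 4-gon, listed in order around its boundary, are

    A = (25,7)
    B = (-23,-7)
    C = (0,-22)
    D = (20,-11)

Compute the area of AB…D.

673.5

Apply Gauss's area formula: 2A = Σ (x_i·y_{i+1} − x_{i+1}·y_i), indices taken mod 4.
Cross-terms: -14, 506, 440, 415  ⇒  Σ = 1347
Area = |Σ|/2 = 673.5.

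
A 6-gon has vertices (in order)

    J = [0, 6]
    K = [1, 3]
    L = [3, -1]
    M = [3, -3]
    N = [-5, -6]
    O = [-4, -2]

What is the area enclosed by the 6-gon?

46.5

Apply the shoelace (surveyor's) formula: 2A = Σ (x_i·y_{i+1} − x_{i+1}·y_i), indices taken mod 6.
Σ = (-6) + (-10) + (-6) + (-33) + (-14) + (-24) = -93
Area = |Σ|/2 = 46.5.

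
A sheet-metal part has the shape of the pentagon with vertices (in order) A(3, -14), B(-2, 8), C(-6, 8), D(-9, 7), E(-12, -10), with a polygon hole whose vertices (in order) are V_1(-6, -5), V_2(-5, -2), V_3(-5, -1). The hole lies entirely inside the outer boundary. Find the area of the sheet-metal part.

214.5

Outer boundary:
A→B: (3)(8) − (-2)(-14) = -4
B→C: (-2)(8) − (-6)(8) = 32
C→D: (-6)(7) − (-9)(8) = 30
D→E: (-9)(-10) − (-12)(7) = 174
E→A: (-12)(-14) − (3)(-10) = 198
Σ = 430
Area = |Σ|/2 = 215.
Hole:
Σ = (-13) + (-5) + (19) = 1
Area = |Σ|/2 = 0.5.
Net area = 215 − 0.5 = 214.5.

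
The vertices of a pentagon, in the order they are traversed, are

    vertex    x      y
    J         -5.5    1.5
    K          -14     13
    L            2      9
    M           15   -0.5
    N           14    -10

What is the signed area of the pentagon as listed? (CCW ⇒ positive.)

Apply Gauss's area formula: 2A = Σ (x_i·y_{i+1} − x_{i+1}·y_i), indices taken mod 5.
Σ = (-50.5) + (-152) + (-136) + (-143) + (-34) = -515.5
Signed area = Σ/2 = -257.75 (negative ⇒ clockwise traversal).

-257.75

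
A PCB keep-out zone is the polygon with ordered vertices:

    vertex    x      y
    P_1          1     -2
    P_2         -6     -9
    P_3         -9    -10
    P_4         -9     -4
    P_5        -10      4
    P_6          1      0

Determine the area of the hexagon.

89

Σ = (-21) + (-21) + (-54) + (-76) + (-4) + (-2) = -178
Area = |Σ|/2 = 89.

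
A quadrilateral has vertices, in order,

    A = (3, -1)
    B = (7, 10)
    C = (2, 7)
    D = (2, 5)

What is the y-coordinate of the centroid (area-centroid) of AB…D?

142/27

Apply the shoelace (surveyor's) formula. First the cross-terms c_i = x_i·y_{i+1} − x_{i+1}·y_i:
  37, 29, -4, -17  ⇒  2A = 45, A = 22.5.
Then Σ (y_i + y_{i+1})·c_i = 710, so ȳ = 710 / (6·22.5) = 142/27.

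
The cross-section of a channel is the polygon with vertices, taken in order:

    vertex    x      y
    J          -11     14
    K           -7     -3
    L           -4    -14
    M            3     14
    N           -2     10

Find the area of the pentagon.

171.5

Apply the surveyor's formula: 2A = Σ (x_i·y_{i+1} − x_{i+1}·y_i), indices taken mod 5.
J→K: (-11)(-3) − (-7)(14) = 131
K→L: (-7)(-14) − (-4)(-3) = 86
L→M: (-4)(14) − (3)(-14) = -14
M→N: (3)(10) − (-2)(14) = 58
N→J: (-2)(14) − (-11)(10) = 82
Σ = 343
Area = |Σ|/2 = 171.5.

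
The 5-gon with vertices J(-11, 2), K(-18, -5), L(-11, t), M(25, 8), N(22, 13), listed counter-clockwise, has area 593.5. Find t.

Write out the shoelace sum; only the two edges meeting at L involve t:
2·Area = [((-18)·t − (-11)·(-5)) + ((-11)·8 − 25·t)] + 427
       = -43·t + 284 = 1187
⇒ t = -21.

-21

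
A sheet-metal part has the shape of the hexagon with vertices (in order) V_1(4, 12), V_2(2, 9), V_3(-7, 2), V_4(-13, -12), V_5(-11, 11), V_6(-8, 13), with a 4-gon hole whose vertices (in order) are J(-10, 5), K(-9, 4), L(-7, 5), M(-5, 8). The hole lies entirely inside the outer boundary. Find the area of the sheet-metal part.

Outer boundary:
Apply the surveyor's formula: 2A = Σ (x_i·y_{i+1} − x_{i+1}·y_i), indices taken mod 6.
Σ = (12) + (67) + (110) + (-275) + (-55) + (-148) = -289
Area = |Σ|/2 = 144.5.
Hole:
Apply the surveyor's formula: 2A = Σ (x_i·y_{i+1} − x_{i+1}·y_i), indices taken mod 4.
J→K: (-10)(4) − (-9)(5) = 5
K→L: (-9)(5) − (-7)(4) = -17
L→M: (-7)(8) − (-5)(5) = -31
M→J: (-5)(5) − (-10)(8) = 55
Σ = 12
Area = |Σ|/2 = 6.
Net area = 144.5 − 6 = 138.5.

138.5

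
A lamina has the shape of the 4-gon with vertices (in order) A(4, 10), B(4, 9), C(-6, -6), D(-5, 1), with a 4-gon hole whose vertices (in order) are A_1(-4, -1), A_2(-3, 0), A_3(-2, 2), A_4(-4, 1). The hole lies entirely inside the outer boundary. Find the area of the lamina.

29.5

Outer boundary:
Cross-terms: -4, 30, -36, -54  ⇒  Σ = -64
Area = |Σ|/2 = 32.
Hole:
Apply the surveyor's formula: 2A = Σ (x_i·y_{i+1} − x_{i+1}·y_i), indices taken mod 4.
Σ = (-3) + (-6) + (6) + (8) = 5
Area = |Σ|/2 = 2.5.
Net area = 32 − 2.5 = 29.5.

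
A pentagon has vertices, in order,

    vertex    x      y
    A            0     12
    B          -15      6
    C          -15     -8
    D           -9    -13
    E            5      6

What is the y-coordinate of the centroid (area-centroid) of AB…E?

155/219

Apply the surveyor's formula. First the cross-terms c_i = x_i·y_{i+1} − x_{i+1}·y_i:
  180, 210, 123, 11, 60  ⇒  2A = 584, A = 292.
Then Σ (y_i + y_{i+1})·c_i = 1240, so ȳ = 1240 / (6·292) = 155/219.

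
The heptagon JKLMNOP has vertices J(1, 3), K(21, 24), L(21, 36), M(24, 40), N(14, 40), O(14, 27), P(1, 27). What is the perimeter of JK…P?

106

|JK| = √((20)² + (21)²) = √841 = 29
|KL| = √((0)² + (12)²) = √144 = 12
|LM| = √((3)² + (4)²) = √25 = 5
|MN| = √((-10)² + (0)²) = √100 = 10
|NO| = √((0)² + (-13)²) = √169 = 13
|OP| = √((-13)² + (0)²) = √169 = 13
|PJ| = √((0)² + (-24)²) = √576 = 24
Perimeter = 29 + 12 + 5 + 10 + 13 + 13 + 24 = 106.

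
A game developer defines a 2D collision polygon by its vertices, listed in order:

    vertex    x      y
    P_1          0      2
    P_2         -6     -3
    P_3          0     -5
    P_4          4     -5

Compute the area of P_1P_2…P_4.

35

Apply the shoelace (surveyor's) formula: 2A = Σ (x_i·y_{i+1} − x_{i+1}·y_i), indices taken mod 4.
Σ = (12) + (30) + (20) + (8) = 70
Area = |Σ|/2 = 35.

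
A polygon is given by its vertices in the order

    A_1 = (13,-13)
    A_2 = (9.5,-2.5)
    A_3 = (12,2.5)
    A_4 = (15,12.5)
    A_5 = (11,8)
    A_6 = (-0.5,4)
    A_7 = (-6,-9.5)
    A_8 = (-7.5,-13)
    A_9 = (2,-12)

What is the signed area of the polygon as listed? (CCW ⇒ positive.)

284.625

Apply Gauss's area formula: 2A = Σ (x_i·y_{i+1} − x_{i+1}·y_i), indices taken mod 9.
Cross-terms: 91, 53.75, 112.5, -17.5, 48, 28.75, 6.75, 116, 130  ⇒  Σ = 569.25
Signed area = Σ/2 = 284.625 (positive ⇒ counter-clockwise traversal).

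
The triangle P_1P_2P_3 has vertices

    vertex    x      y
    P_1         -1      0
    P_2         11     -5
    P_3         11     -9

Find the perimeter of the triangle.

32

|P_1P_2| = √((12)² + (-5)²) = √169 = 13
|P_2P_3| = √((0)² + (-4)²) = √16 = 4
|P_3P_1| = √((-12)² + (9)²) = √225 = 15
Perimeter = 13 + 4 + 15 = 32.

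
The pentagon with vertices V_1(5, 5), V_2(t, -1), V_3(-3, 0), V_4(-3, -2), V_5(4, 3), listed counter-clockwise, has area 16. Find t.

-6

The doubled signed area Σ (x_i y_{i+1} − x_{i+1} y_i) is linear in t.
With t=0 it equals 2; the coefficient of t is -5 (from the two edges through V_2).
So -5·t + 2 = 2·16 = 32 ⇒ t = -6.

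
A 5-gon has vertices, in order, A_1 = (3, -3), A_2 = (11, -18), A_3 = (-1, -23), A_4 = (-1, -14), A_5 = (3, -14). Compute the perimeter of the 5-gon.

54

|A_1A_2| = √((8)² + (-15)²) = √289 = 17
|A_2A_3| = √((-12)² + (-5)²) = √169 = 13
|A_3A_4| = √((0)² + (9)²) = √81 = 9
|A_4A_5| = √((4)² + (0)²) = √16 = 4
|A_5A_1| = √((0)² + (11)²) = √121 = 11
Perimeter = 17 + 13 + 9 + 4 + 11 = 54.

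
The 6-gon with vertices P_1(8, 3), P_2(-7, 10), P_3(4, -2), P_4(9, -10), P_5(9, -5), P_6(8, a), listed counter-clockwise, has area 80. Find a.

Write out the shoelace sum; only the two edges meeting at P_6 involve a:
2·Area = [(9·a − 8·(-5)) + (8·3 − 8·a)] + 98
       = 1·a + 162 = 160
⇒ a = -2.

-2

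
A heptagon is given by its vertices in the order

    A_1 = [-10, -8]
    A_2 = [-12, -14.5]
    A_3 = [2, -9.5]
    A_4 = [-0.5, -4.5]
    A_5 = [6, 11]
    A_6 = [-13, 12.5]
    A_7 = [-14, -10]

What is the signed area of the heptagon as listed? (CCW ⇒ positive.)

Σ = (49) + (143) + (-13.75) + (21.5) + (218) + (305) + (12) = 734.75
Signed area = Σ/2 = 367.375 (positive ⇒ counter-clockwise traversal).

367.375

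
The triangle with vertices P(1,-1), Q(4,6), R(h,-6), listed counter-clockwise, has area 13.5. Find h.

-5

Write out the shoelace sum; only the two edges meeting at R involve h:
2·Area = [(4·(-6) − h·6) + (h·(-1) − 1·(-6))] + 10
       = -7·h + -8 = 27
⇒ h = -5.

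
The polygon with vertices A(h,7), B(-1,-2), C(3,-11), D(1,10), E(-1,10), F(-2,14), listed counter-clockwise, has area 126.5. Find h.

-11

The doubled signed area Σ (x_i y_{i+1} − x_{i+1} y_i) is linear in h.
With h=0 it equals 77; the coefficient of h is -16 (from the two edges through A).
So -16·h + 77 = 2·126.5 = 253 ⇒ h = -11.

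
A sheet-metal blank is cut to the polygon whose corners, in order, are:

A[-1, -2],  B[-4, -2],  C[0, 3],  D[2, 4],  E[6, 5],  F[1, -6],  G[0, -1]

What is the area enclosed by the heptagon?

Apply the shoelace (surveyor's) formula: 2A = Σ (x_i·y_{i+1} − x_{i+1}·y_i), indices taken mod 7.
Σ = (-6) + (-12) + (-6) + (-14) + (-41) + (-1) + (-1) = -81
Area = |Σ|/2 = 40.5.

40.5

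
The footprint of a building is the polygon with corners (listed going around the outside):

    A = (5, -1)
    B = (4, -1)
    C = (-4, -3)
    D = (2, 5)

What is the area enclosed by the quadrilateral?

Apply the surveyor's formula: 2A = Σ (x_i·y_{i+1} − x_{i+1}·y_i), indices taken mod 4.
Σ = (-1) + (-16) + (-14) + (-27) = -58
Area = |Σ|/2 = 29.

29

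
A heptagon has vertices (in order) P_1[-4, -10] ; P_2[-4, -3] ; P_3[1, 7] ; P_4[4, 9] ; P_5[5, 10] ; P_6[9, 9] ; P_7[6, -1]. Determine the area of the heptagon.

124.5

Apply the shoelace formula: 2A = Σ (x_i·y_{i+1} − x_{i+1}·y_i), indices taken mod 7.
Σ = (-28) + (-25) + (-19) + (-5) + (-45) + (-63) + (-64) = -249
Area = |Σ|/2 = 124.5.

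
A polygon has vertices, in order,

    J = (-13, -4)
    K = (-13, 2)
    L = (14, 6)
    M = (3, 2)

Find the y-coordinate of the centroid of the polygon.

4/3

Apply Gauss's area formula. First the cross-terms c_i = x_i·y_{i+1} − x_{i+1}·y_i:
  -78, -106, 10, 14  ⇒  2A = -160, A = -80.
Then Σ (y_i + y_{i+1})·c_i = -640, so ȳ = -640 / (6·(-80)) = 4/3.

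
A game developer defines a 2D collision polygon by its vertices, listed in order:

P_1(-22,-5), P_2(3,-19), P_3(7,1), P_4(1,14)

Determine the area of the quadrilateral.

484.5

Apply the surveyor's formula: 2A = Σ (x_i·y_{i+1} − x_{i+1}·y_i), indices taken mod 4.
Σ = (433) + (136) + (97) + (303) = 969
Area = |Σ|/2 = 484.5.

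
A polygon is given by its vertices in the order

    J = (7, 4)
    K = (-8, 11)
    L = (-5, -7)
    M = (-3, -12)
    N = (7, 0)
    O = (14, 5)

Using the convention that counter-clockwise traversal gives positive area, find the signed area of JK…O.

Σ = (109) + (111) + (39) + (84) + (35) + (21) = 399
Signed area = Σ/2 = 199.5 (positive ⇒ counter-clockwise traversal).

199.5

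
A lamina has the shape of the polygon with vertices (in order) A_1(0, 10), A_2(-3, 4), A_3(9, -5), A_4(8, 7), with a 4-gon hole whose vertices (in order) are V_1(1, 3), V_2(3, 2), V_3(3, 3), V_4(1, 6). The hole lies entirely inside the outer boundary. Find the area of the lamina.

92

Outer boundary:
Apply the shoelace (surveyor's) formula: 2A = Σ (x_i·y_{i+1} − x_{i+1}·y_i), indices taken mod 4.
A_1→A_2: (0)(4) − (-3)(10) = 30
A_2→A_3: (-3)(-5) − (9)(4) = -21
A_3→A_4: (9)(7) − (8)(-5) = 103
A_4→A_1: (8)(10) − (0)(7) = 80
Σ = 192
Area = |Σ|/2 = 96.
Hole:
Cross-terms: -7, 3, 15, -3  ⇒  Σ = 8
Area = |Σ|/2 = 4.
Net area = 96 − 4 = 92.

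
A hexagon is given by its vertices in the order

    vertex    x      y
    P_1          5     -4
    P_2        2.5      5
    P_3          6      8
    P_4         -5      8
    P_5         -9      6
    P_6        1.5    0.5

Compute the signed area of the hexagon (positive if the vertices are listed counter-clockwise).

66.5

Cross-terms: 35, -10, 88, 42, -13.5, -8.5  ⇒  Σ = 133
Signed area = Σ/2 = 66.5 (positive ⇒ counter-clockwise traversal).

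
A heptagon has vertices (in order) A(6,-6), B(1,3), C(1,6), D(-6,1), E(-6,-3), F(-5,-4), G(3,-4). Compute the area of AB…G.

Apply the surveyor's formula: 2A = Σ (x_i·y_{i+1} − x_{i+1}·y_i), indices taken mod 7.
Σ = (24) + (3) + (37) + (24) + (9) + (32) + (6) = 135
Area = |Σ|/2 = 67.5.

67.5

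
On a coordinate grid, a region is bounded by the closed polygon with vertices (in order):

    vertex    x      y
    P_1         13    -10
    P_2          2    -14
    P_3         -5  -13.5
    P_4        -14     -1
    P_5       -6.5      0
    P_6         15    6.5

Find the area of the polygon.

Apply Gauss's area formula: 2A = Σ (x_i·y_{i+1} − x_{i+1}·y_i), indices taken mod 6.
P_1→P_2: (13)(-14) − (2)(-10) = -162
P_2→P_3: (2)(-13.5) − (-5)(-14) = -97
P_3→P_4: (-5)(-1) − (-14)(-13.5) = -184
P_4→P_5: (-14)(0) − (-6.5)(-1) = -6.5
P_5→P_6: (-6.5)(6.5) − (15)(0) = -42.25
P_6→P_1: (15)(-10) − (13)(6.5) = -234.5
Σ = -726.25
Area = |Σ|/2 = 363.125.

363.125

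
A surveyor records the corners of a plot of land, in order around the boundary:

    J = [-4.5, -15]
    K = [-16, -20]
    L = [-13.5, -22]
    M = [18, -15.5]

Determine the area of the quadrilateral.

Cross-terms: -150, 82, 605.25, -339.75  ⇒  Σ = 197.5
Area = |Σ|/2 = 98.75.

98.75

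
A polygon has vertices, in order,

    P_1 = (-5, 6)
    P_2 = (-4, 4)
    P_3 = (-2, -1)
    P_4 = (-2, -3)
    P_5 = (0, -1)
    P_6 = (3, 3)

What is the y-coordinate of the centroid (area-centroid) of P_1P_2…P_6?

Apply the shoelace (surveyor's) formula. First the cross-terms c_i = x_i·y_{i+1} − x_{i+1}·y_i:
  4, 12, 4, 2, 3, 33  ⇒  2A = 58, A = 29.
Then Σ (y_i + y_{i+1})·c_i = 355, so ȳ = 355 / (6·29) = 355/174.

355/174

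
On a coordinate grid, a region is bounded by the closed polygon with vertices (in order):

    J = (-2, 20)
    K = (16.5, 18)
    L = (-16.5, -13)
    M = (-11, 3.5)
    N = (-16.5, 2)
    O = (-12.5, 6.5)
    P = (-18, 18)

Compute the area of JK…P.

481.375

Apply Gauss's area formula: 2A = Σ (x_i·y_{i+1} − x_{i+1}·y_i), indices taken mod 7.
Σ = (-366) + (82.5) + (-200.75) + (35.75) + (-82.25) + (-108) + (-324) = -962.75
Area = |Σ|/2 = 481.375.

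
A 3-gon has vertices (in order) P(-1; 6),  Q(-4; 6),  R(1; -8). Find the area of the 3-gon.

Apply the shoelace (surveyor's) formula: 2A = Σ (x_i·y_{i+1} − x_{i+1}·y_i), indices taken mod 3.
P→Q: (-1)(6) − (-4)(6) = 18
Q→R: (-4)(-8) − (1)(6) = 26
R→P: (1)(6) − (-1)(-8) = -2
Σ = 42
Area = |Σ|/2 = 21.

21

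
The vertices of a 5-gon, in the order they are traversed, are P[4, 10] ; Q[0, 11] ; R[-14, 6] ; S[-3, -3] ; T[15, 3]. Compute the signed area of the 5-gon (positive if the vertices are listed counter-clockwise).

Apply the surveyor's formula: 2A = Σ (x_i·y_{i+1} − x_{i+1}·y_i), indices taken mod 5.
Cross-terms: 44, 154, 60, 36, 138  ⇒  Σ = 432
Signed area = Σ/2 = 216 (positive ⇒ counter-clockwise traversal).

216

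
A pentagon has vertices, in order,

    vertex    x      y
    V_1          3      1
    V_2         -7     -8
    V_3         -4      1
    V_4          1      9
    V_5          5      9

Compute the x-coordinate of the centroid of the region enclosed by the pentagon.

Apply the shoelace formula. First the cross-terms c_i = x_i·y_{i+1} − x_{i+1}·y_i:
  -17, -39, -37, -36, -22  ⇒  2A = -151, A = -75.5.
Then Σ (x_i + x_{i+1})·c_i = 216, so x̄ = 216 / (6·(-75.5)) = -72/151.

-72/151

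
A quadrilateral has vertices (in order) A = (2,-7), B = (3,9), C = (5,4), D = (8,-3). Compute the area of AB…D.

Apply the surveyor's formula: 2A = Σ (x_i·y_{i+1} − x_{i+1}·y_i), indices taken mod 4.
Σ = (39) + (-33) + (-47) + (-50) = -91
Area = |Σ|/2 = 45.5.

45.5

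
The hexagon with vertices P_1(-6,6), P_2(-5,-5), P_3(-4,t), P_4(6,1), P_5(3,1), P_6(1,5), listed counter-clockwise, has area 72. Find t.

Write out the shoelace sum; only the two edges meeting at P_3 involve t:
2·Area = [((-5)·t − (-4)·(-5)) + ((-4)·1 − 6·t)] + 113
       = -11·t + 89 = 144
⇒ t = -5.

-5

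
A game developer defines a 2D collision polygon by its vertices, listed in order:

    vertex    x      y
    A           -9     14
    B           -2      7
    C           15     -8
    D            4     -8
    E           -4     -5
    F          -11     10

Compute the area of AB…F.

211.5

Σ = (-35) + (-89) + (-88) + (-52) + (-95) + (-64) = -423
Area = |Σ|/2 = 211.5.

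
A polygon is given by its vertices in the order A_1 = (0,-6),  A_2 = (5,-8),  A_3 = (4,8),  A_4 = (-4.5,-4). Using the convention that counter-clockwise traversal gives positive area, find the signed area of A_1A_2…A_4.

Σ = (30) + (72) + (20) + (27) = 149
Signed area = Σ/2 = 74.5 (positive ⇒ counter-clockwise traversal).

74.5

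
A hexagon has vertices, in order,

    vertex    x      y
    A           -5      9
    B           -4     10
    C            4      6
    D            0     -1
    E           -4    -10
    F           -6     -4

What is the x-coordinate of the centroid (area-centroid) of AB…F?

-115/51

Apply the shoelace formula. First the cross-terms c_i = x_i·y_{i+1} − x_{i+1}·y_i:
  -14, -64, -4, -4, -44, -74  ⇒  2A = -204, A = -102.
Then Σ (x_i + x_{i+1})·c_i = 1380, so x̄ = 1380 / (6·(-102)) = -115/51.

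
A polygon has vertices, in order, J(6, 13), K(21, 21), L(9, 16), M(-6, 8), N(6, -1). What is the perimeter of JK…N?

|JK| = √((15)² + (8)²) = √289 = 17
|KL| = √((-12)² + (-5)²) = √169 = 13
|LM| = √((-15)² + (-8)²) = √289 = 17
|MN| = √((12)² + (-9)²) = √225 = 15
|NJ| = √((0)² + (14)²) = √196 = 14
Perimeter = 17 + 13 + 17 + 15 + 14 = 76.

76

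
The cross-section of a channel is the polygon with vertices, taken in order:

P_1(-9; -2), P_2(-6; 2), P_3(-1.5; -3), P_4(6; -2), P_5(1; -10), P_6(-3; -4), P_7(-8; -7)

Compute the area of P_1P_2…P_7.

69

P_1→P_2: (-9)(2) − (-6)(-2) = -30
P_2→P_3: (-6)(-3) − (-1.5)(2) = 21
P_3→P_4: (-1.5)(-2) − (6)(-3) = 21
P_4→P_5: (6)(-10) − (1)(-2) = -58
P_5→P_6: (1)(-4) − (-3)(-10) = -34
P_6→P_7: (-3)(-7) − (-8)(-4) = -11
P_7→P_1: (-8)(-2) − (-9)(-7) = -47
Σ = -138
Area = |Σ|/2 = 69.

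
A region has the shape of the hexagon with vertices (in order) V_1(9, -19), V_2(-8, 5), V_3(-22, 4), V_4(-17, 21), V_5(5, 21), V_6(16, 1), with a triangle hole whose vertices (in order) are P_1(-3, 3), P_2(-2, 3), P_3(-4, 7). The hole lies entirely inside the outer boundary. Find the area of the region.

Outer boundary:
Σ = (-107) + (78) + (-394) + (-462) + (-331) + (-313) = -1529
Area = |Σ|/2 = 764.5.
Hole:
Apply Gauss's area formula: 2A = Σ (x_i·y_{i+1} − x_{i+1}·y_i), indices taken mod 3.
Σ = (-3) + (-2) + (9) = 4
Area = |Σ|/2 = 2.
Net area = 764.5 − 2 = 762.5.

762.5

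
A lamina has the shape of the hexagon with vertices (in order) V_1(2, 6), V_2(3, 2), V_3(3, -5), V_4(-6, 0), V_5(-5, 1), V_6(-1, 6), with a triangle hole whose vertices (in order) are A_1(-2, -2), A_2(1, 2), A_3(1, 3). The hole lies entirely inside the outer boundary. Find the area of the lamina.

Outer boundary:
Apply Gauss's area formula: 2A = Σ (x_i·y_{i+1} − x_{i+1}·y_i), indices taken mod 6.
Cross-terms: -14, -21, -30, -6, -29, -18  ⇒  Σ = -118
Area = |Σ|/2 = 59.
Hole:
Apply the shoelace formula: 2A = Σ (x_i·y_{i+1} − x_{i+1}·y_i), indices taken mod 3.
A_1→A_2: (-2)(2) − (1)(-2) = -2
A_2→A_3: (1)(3) − (1)(2) = 1
A_3→A_1: (1)(-2) − (-2)(3) = 4
Σ = 3
Area = |Σ|/2 = 1.5.
Net area = 59 − 1.5 = 57.5.

57.5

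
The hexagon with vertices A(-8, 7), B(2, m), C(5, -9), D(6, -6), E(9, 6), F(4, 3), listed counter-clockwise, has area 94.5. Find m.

-4

The doubled signed area Σ (x_i y_{i+1} − x_{i+1} y_i) is linear in m.
With m=0 it equals 137; the coefficient of m is -13 (from the two edges through B).
So -13·m + 137 = 2·94.5 = 189 ⇒ m = -4.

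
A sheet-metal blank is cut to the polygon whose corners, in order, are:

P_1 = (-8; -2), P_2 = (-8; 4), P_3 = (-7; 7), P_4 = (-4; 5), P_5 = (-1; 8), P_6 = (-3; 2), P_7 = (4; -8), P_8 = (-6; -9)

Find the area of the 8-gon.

Apply the shoelace (surveyor's) formula: 2A = Σ (x_i·y_{i+1} − x_{i+1}·y_i), indices taken mod 8.
Cross-terms: -48, -28, -7, -27, 22, 16, -84, -60  ⇒  Σ = -216
Area = |Σ|/2 = 108.

108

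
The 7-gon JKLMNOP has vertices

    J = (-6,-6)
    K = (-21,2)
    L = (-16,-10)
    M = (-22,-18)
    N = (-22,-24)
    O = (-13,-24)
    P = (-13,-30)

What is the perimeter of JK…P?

86

|JK| = √((-15)² + (8)²) = √289 = 17
|KL| = √((5)² + (-12)²) = √169 = 13
|LM| = √((-6)² + (-8)²) = √100 = 10
|MN| = √((0)² + (-6)²) = √36 = 6
|NO| = √((9)² + (0)²) = √81 = 9
|OP| = √((0)² + (-6)²) = √36 = 6
|PJ| = √((7)² + (24)²) = √625 = 25
Perimeter = 17 + 13 + 10 + 6 + 9 + 6 + 25 = 86.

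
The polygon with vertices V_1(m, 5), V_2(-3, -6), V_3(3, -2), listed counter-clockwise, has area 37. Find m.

-5

The doubled signed area Σ (x_i y_{i+1} − x_{i+1} y_i) is linear in m.
With m=0 it equals 54; the coefficient of m is -4 (from the two edges through V_1).
So -4·m + 54 = 2·37 = 74 ⇒ m = -5.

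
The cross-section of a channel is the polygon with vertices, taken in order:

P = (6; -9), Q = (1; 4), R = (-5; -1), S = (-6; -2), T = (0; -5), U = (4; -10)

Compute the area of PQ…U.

65

Apply Gauss's area formula: 2A = Σ (x_i·y_{i+1} − x_{i+1}·y_i), indices taken mod 6.
Σ = (33) + (19) + (4) + (30) + (20) + (24) = 130
Area = |Σ|/2 = 65.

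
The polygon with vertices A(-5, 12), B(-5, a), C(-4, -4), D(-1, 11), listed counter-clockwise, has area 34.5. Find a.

6

The doubled signed area Σ (x_i y_{i+1} − x_{i+1} y_i) is linear in a.
With a=0 it equals 75; the coefficient of a is -1 (from the two edges through B).
So -1·a + 75 = 2·34.5 = 69 ⇒ a = 6.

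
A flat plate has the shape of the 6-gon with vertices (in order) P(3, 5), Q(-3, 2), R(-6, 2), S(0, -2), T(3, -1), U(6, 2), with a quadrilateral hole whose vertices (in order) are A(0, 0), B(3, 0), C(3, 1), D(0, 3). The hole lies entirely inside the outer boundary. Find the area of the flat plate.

34.5

Outer boundary:
Σ = (21) + (6) + (12) + (6) + (12) + (24) = 81
Area = |Σ|/2 = 40.5.
Hole:
Apply Gauss's area formula: 2A = Σ (x_i·y_{i+1} − x_{i+1}·y_i), indices taken mod 4.
Σ = (0) + (3) + (9) + (0) = 12
Area = |Σ|/2 = 6.
Net area = 40.5 − 6 = 34.5.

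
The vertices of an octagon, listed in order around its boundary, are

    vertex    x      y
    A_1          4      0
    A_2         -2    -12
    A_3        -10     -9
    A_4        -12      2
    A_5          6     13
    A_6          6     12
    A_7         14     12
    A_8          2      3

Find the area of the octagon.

Apply the shoelace formula: 2A = Σ (x_i·y_{i+1} − x_{i+1}·y_i), indices taken mod 8.
Σ = (-48) + (-102) + (-128) + (-168) + (-6) + (-96) + (18) + (-12) = -542
Area = |Σ|/2 = 271.

271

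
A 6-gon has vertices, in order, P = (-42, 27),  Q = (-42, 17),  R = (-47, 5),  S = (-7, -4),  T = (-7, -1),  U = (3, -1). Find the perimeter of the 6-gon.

|PQ| = √((0)² + (-10)²) = √100 = 10
|QR| = √((-5)² + (-12)²) = √169 = 13
|RS| = √((40)² + (-9)²) = √1681 = 41
|ST| = √((0)² + (3)²) = √9 = 3
|TU| = √((10)² + (0)²) = √100 = 10
|UP| = √((-45)² + (28)²) = √2809 = 53
Perimeter = 10 + 13 + 41 + 3 + 10 + 53 = 130.

130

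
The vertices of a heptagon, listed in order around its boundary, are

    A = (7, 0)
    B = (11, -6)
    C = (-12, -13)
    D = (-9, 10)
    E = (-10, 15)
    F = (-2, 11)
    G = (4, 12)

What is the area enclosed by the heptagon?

Apply the shoelace formula: 2A = Σ (x_i·y_{i+1} − x_{i+1}·y_i), indices taken mod 7.
Σ = (-42) + (-215) + (-237) + (-35) + (-80) + (-68) + (-84) = -761
Area = |Σ|/2 = 380.5.

380.5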